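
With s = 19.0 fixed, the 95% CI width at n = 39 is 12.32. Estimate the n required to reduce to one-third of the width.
n ≈ 351

CI width ∝ 1/√n
To reduce width by factor 3, need √n to grow by 3 → need 3² = 9 times as many samples.

Current: n = 39, width = 12.32
New: n = 351, width ≈ 3.99

Width reduced by factor of 12.32/3.99 = 3.09.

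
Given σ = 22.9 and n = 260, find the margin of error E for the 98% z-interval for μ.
Margin of error = 3.30

Margin of error = z* · σ/√n
= 2.326 · 22.9/√260
= 2.326 · 22.9/16.1245
= 3.30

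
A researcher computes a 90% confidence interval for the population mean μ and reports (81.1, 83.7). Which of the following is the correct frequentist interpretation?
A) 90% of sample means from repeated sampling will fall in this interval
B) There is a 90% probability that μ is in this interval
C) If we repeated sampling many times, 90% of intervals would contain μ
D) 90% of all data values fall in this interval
C

A) Wrong — coverage applies to intervals containing μ, not to future x̄ values.
B) Wrong — μ is fixed; the randomness lives in the interval, not in μ.
C) Correct — this is the frequentist long-run coverage interpretation.
D) Wrong — a CI is about the parameter μ, not individual data values.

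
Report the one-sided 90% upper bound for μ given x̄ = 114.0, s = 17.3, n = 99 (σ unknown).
μ ≤ 116.24

Upper bound (one-sided):
t* = 1.290 (one-sided for 90%)
Upper bound = x̄ + t* · s/√n = 114.0 + 1.290 · 17.3/√99 = 116.24

We are 90% confident that μ ≤ 116.24.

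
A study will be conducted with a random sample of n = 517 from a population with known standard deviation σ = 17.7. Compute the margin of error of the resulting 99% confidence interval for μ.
Margin of error = 2.01

Margin of error = z* · σ/√n
= 2.576 · 17.7/√517
= 2.576 · 17.7/22.7376
= 2.01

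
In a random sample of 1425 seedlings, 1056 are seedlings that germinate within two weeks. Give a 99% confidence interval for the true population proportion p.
(0.711, 0.771)

Proportion CI:
p̂ = 1056/1425 = 0.74105
SE = √(p̂(1-p̂)/n) = √(0.74105 · 0.25895 / 1425) = 0.01160

z* = 2.576
Margin = z* · SE = 2.576 · 0.01160 = 0.0299

CI: 0.74105 ± 0.0299 = (0.711, 0.771)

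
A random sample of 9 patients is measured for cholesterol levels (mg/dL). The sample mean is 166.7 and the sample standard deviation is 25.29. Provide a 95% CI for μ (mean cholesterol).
(147.26, 186.14)

t-interval (σ unknown):
df = n - 1 = 8
t* = 2.306 for 95% confidence

Margin of error = t* · s/√n = 2.306 · 25.29/√9 = 19.44

CI: (147.26, 186.14)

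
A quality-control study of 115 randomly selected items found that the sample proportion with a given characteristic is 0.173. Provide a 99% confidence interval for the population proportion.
(0.082, 0.264)

Proportion CI:
SE = √(p̂(1-p̂)/n) = √(0.173 · 0.827 / 115) = 0.03527

z* = 2.576
Margin = z* · SE = 2.576 · 0.03527 = 0.0909

CI: 0.173 ± 0.0909 = (0.082, 0.264)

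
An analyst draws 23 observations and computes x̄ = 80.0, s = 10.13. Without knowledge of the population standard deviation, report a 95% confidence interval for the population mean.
(75.62, 84.38)

t-interval (σ unknown):
df = n - 1 = 22
t* = 2.074 for 95% confidence

Margin of error = t* · s/√n = 2.074 · 10.13/√23 = 4.38

CI: (75.62, 84.38)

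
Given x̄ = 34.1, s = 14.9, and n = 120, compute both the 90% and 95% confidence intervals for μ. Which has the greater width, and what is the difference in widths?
95% CI is wider by 0.88

df = 119
90% CI: t* = 1.658, (31.84, 36.36), width = 2 · t* · s/√n = 4.51
95% CI: t* = 1.980, (31.41, 36.79), width = 2 · t* · s/√n = 5.39

The 95% CI is wider by 5.39 - 4.51 = 0.88.
Higher confidence requires a wider interval.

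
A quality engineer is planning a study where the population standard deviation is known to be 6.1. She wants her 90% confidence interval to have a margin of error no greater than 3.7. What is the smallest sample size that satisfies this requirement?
n ≥ 8

For margin E ≤ 3.7:
n ≥ (z* · σ / E)²
n ≥ (1.645 · 6.1 / 3.7)²
n ≥ 7.36

Minimum n = 8 (rounding up)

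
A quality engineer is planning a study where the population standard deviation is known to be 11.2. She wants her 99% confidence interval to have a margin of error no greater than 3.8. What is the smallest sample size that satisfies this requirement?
n ≥ 58

For margin E ≤ 3.8:
n ≥ (z* · σ / E)²
n ≥ (2.576 · 11.2 / 3.8)²
n ≥ 57.64

Minimum n = 58 (rounding up)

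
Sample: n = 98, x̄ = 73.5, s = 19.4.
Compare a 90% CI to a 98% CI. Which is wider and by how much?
98% CI is wider by 2.76

df = 97
90% CI: t* = 1.661, (70.24, 76.76), width = 2 · t* · s/√n = 6.51
98% CI: t* = 2.365, (68.87, 78.13), width = 2 · t* · s/√n = 9.27

The 98% CI is wider by 9.27 - 6.51 = 2.76.
Higher confidence requires a wider interval.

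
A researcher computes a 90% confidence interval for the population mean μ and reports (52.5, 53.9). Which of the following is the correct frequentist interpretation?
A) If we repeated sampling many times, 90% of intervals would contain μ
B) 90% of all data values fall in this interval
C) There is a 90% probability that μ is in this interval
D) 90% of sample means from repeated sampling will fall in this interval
A

A) Correct — this is the frequentist long-run coverage interpretation.
B) Wrong — a CI is about the parameter μ, not individual data values.
C) Wrong — μ is fixed; the randomness lives in the interval, not in μ.
D) Wrong — coverage applies to intervals containing μ, not to future x̄ values.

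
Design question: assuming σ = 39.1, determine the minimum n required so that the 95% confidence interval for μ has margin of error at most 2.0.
n ≥ 1469

For margin E ≤ 2.0:
n ≥ (z* · σ / E)²
n ≥ (1.960 · 39.1 / 2.0)²
n ≥ 1468.27

Minimum n = 1469 (rounding up)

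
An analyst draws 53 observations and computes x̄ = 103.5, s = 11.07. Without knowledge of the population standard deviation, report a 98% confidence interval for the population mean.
(99.85, 107.15)

t-interval (σ unknown):
df = n - 1 = 52
t* = 2.400 for 98% confidence

Margin of error = t* · s/√n = 2.400 · 11.07/√53 = 3.65

CI: (99.85, 107.15)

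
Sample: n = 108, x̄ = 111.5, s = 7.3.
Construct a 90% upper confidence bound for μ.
μ ≤ 112.41

Upper bound (one-sided):
t* = 1.290 (one-sided for 90%)
Upper bound = x̄ + t* · s/√n = 111.5 + 1.290 · 7.3/√108 = 112.41

We are 90% confident that μ ≤ 112.41.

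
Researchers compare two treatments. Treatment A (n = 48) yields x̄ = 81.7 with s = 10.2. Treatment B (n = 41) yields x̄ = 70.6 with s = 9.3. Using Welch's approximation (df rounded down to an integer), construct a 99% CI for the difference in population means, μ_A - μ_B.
(5.65, 16.55)

Difference: x̄₁ - x̄₂ = 11.10
SE = √(s₁²/n₁ + s₂²/n₂) = √(10.2²/48 + 9.3²/41) = 2.0681
df = 86.61 → 86 (Welch–Satterthwaite, rounded down)
t* = 2.634

CI: 11.10 ± 2.634 · 2.0681 = 11.10 ± 5.45 = (5.65, 16.55)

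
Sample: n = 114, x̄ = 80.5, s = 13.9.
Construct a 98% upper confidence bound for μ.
μ ≤ 83.21

Upper bound (one-sided):
t* = 2.078 (one-sided for 98%)
Upper bound = x̄ + t* · s/√n = 80.5 + 2.078 · 13.9/√114 = 83.21

We are 98% confident that μ ≤ 83.21.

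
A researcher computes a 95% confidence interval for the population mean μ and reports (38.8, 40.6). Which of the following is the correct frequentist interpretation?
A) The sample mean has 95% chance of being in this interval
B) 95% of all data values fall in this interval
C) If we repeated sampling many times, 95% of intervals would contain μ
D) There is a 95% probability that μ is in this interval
C

A) Wrong — x̄ is observed and sits in the interval by construction.
B) Wrong — a CI is about the parameter μ, not individual data values.
C) Correct — this is the frequentist long-run coverage interpretation.
D) Wrong — μ is fixed; the randomness lives in the interval, not in μ.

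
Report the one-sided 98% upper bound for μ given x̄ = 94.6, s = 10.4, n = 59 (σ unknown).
μ ≤ 97.44

Upper bound (one-sided):
t* = 2.101 (one-sided for 98%)
Upper bound = x̄ + t* · s/√n = 94.6 + 2.101 · 10.4/√59 = 97.44

We are 98% confident that μ ≤ 97.44.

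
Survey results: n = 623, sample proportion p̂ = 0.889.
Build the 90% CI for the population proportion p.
(0.868, 0.910)

Proportion CI:
SE = √(p̂(1-p̂)/n) = √(0.889 · 0.111 / 623) = 0.01259

z* = 1.645
Margin = z* · SE = 1.645 · 0.01259 = 0.0207

CI: 0.889 ± 0.0207 = (0.868, 0.910)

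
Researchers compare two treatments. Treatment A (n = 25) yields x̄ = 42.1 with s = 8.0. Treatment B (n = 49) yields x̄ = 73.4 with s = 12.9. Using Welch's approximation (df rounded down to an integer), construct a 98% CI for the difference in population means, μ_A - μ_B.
(-37.11, -25.49)

Difference: x̄₁ - x̄₂ = -31.30
SE = √(s₁²/n₁ + s₂²/n₂) = √(8.0²/25 + 12.9²/49) = 2.4405
df = 69.11 → 69 (Welch–Satterthwaite, rounded down)
t* = 2.382

CI: -31.30 ± 2.382 · 2.4405 = -31.30 ± 5.81 = (-37.11, -25.49)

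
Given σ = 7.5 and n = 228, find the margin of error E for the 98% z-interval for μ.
Margin of error = 1.16

Margin of error = z* · σ/√n
= 2.326 · 7.5/√228
= 2.326 · 7.5/15.0997
= 1.16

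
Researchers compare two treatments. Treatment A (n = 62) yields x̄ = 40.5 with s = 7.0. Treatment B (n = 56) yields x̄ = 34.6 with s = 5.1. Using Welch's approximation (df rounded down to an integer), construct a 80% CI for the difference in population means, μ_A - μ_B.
(4.46, 7.34)

Difference: x̄₁ - x̄₂ = 5.90
SE = √(s₁²/n₁ + s₂²/n₂) = √(7.0²/62 + 5.1²/56) = 1.1202
df = 111.18 → 111 (Welch–Satterthwaite, rounded down)
t* = 1.289

CI: 5.90 ± 1.289 · 1.1202 = 5.90 ± 1.44 = (4.46, 7.34)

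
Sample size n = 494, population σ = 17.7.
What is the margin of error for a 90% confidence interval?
Margin of error = 1.31

Margin of error = z* · σ/√n
= 1.645 · 17.7/√494
= 1.645 · 17.7/22.2261
= 1.31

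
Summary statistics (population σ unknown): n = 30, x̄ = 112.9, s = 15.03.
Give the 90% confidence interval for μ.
(108.24, 117.56)

t-interval (σ unknown):
df = n - 1 = 29
t* = 1.699 for 90% confidence

Margin of error = t* · s/√n = 1.699 · 15.03/√30 = 4.66

CI: (108.24, 117.56)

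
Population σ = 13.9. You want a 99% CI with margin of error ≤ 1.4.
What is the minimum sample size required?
n ≥ 655

For margin E ≤ 1.4:
n ≥ (z* · σ / E)²
n ≥ (2.576 · 13.9 / 1.4)²
n ≥ 654.13

Minimum n = 655 (rounding up)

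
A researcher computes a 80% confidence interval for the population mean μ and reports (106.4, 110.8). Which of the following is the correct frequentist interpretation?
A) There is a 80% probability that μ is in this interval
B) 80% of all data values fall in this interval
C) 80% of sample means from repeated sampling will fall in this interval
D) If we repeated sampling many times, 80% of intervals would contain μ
D

A) Wrong — μ is fixed; the randomness lives in the interval, not in μ.
B) Wrong — a CI is about the parameter μ, not individual data values.
C) Wrong — coverage applies to intervals containing μ, not to future x̄ values.
D) Correct — this is the frequentist long-run coverage interpretation.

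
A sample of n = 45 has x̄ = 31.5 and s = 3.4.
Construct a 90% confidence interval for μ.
(30.65, 32.35)

t-interval (σ unknown):
df = n - 1 = 44
t* = 1.680 for 90% confidence

Margin of error = t* · s/√n = 1.680 · 3.4/√45 = 0.85

CI: (30.65, 32.35)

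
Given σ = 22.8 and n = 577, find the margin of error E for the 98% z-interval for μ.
Margin of error = 2.21

Margin of error = z* · σ/√n
= 2.326 · 22.8/√577
= 2.326 · 22.8/24.0208
= 2.21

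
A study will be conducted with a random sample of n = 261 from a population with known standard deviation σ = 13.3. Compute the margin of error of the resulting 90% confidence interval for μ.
Margin of error = 1.35

Margin of error = z* · σ/√n
= 1.645 · 13.3/√261
= 1.645 · 13.3/16.1555
= 1.35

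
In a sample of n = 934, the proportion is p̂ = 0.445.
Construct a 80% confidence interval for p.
(0.424, 0.466)

Proportion CI:
SE = √(p̂(1-p̂)/n) = √(0.445 · 0.555 / 934) = 0.01626

z* = 1.282
Margin = z* · SE = 1.282 · 0.01626 = 0.0208

CI: 0.445 ± 0.0208 = (0.424, 0.466)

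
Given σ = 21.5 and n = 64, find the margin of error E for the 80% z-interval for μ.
Margin of error = 3.45

Margin of error = z* · σ/√n
= 1.282 · 21.5/√64
= 1.282 · 21.5/8.0000
= 3.45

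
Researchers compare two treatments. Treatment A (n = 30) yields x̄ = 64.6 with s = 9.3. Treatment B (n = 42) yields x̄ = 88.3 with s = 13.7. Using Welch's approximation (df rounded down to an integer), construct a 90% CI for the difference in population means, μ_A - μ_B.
(-28.22, -19.18)

Difference: x̄₁ - x̄₂ = -23.70
SE = √(s₁²/n₁ + s₂²/n₂) = √(9.3²/30 + 13.7²/42) = 2.7114
df = 69.86 → 69 (Welch–Satterthwaite, rounded down)
t* = 1.667

CI: -23.70 ± 1.667 · 2.7114 = -23.70 ± 4.52 = (-28.22, -19.18)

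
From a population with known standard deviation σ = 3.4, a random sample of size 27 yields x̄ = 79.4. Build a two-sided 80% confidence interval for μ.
(78.56, 80.24)

z-interval (σ known):
z* = 1.282 for 80% confidence

Margin of error = z* · σ/√n = 1.282 · 3.4/√27 = 0.84

CI: (79.4 - 0.84, 79.4 + 0.84) = (78.56, 80.24)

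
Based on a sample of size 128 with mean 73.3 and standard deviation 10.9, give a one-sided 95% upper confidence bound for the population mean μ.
μ ≤ 74.90

Upper bound (one-sided):
t* = 1.657 (one-sided for 95%)
Upper bound = x̄ + t* · s/√n = 73.3 + 1.657 · 10.9/√128 = 74.90

We are 95% confident that μ ≤ 74.90.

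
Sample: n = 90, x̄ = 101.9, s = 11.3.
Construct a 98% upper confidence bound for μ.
μ ≤ 104.38

Upper bound (one-sided):
t* = 2.084 (one-sided for 98%)
Upper bound = x̄ + t* · s/√n = 101.9 + 2.084 · 11.3/√90 = 104.38

We are 98% confident that μ ≤ 104.38.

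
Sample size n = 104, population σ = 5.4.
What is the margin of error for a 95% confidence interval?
Margin of error = 1.04

Margin of error = z* · σ/√n
= 1.960 · 5.4/√104
= 1.960 · 5.4/10.1980
= 1.04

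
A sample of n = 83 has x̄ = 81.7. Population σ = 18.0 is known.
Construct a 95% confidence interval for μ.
(77.83, 85.57)

z-interval (σ known):
z* = 1.960 for 95% confidence

Margin of error = z* · σ/√n = 1.960 · 18.0/√83 = 3.87

CI: (81.7 - 3.87, 81.7 + 3.87) = (77.83, 85.57)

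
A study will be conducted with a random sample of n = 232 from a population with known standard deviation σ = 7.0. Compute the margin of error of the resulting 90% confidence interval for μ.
Margin of error = 0.76

Margin of error = z* · σ/√n
= 1.645 · 7.0/√232
= 1.645 · 7.0/15.2315
= 0.76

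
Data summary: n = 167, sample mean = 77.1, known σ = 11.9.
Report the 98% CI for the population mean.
(74.96, 79.24)

z-interval (σ known):
z* = 2.326 for 98% confidence

Margin of error = z* · σ/√n = 2.326 · 11.9/√167 = 2.14

CI: (77.1 - 2.14, 77.1 + 2.14) = (74.96, 79.24)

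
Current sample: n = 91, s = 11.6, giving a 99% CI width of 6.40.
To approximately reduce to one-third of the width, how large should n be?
n ≈ 819

CI width ∝ 1/√n
To reduce width by factor 3, need √n to grow by 3 → need 3² = 9 times as many samples.

Current: n = 91, width = 6.40
New: n = 819, width ≈ 2.09

Width reduced by factor of 6.40/2.09 = 3.06.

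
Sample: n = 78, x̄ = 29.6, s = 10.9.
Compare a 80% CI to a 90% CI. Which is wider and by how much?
90% CI is wider by 0.92

df = 77
80% CI: t* = 1.293, (28.00, 31.20), width = 2 · t* · s/√n = 3.19
90% CI: t* = 1.665, (27.55, 31.65), width = 2 · t* · s/√n = 4.11

The 90% CI is wider by 4.11 - 3.19 = 0.92.
Higher confidence requires a wider interval.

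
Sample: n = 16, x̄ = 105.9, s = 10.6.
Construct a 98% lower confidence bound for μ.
μ ≥ 99.94

Lower bound (one-sided):
t* = 2.249 (one-sided for 98%)
Lower bound = x̄ - t* · s/√n = 105.9 - 2.249 · 10.6/√16 = 99.94

We are 98% confident that μ ≥ 99.94.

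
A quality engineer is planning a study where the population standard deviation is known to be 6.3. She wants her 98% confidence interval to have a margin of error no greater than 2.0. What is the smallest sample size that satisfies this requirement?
n ≥ 54

For margin E ≤ 2.0:
n ≥ (z* · σ / E)²
n ≥ (2.326 · 6.3 / 2.0)²
n ≥ 53.68

Minimum n = 54 (rounding up)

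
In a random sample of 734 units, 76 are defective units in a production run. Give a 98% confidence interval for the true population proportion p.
(0.077, 0.130)

Proportion CI:
p̂ = 76/734 = 0.10354
SE = √(p̂(1-p̂)/n) = √(0.10354 · 0.89646 / 734) = 0.01125

z* = 2.326
Margin = z* · SE = 2.326 · 0.01125 = 0.0262

CI: 0.10354 ± 0.0262 = (0.077, 0.130)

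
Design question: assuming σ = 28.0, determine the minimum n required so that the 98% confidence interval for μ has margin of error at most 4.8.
n ≥ 185

For margin E ≤ 4.8:
n ≥ (z* · σ / E)²
n ≥ (2.326 · 28.0 / 4.8)²
n ≥ 184.10

Minimum n = 185 (rounding up)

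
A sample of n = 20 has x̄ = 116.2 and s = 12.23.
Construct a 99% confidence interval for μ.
(108.38, 124.02)

t-interval (σ unknown):
df = n - 1 = 19
t* = 2.861 for 99% confidence

Margin of error = t* · s/√n = 2.861 · 12.23/√20 = 7.82

CI: (108.38, 124.02)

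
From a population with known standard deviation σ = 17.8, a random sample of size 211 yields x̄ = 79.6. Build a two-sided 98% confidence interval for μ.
(76.75, 82.45)

z-interval (σ known):
z* = 2.326 for 98% confidence

Margin of error = z* · σ/√n = 2.326 · 17.8/√211 = 2.85

CI: (79.6 - 2.85, 79.6 + 2.85) = (76.75, 82.45)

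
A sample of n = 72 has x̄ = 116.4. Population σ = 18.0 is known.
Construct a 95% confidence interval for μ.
(112.24, 120.56)

z-interval (σ known):
z* = 1.960 for 95% confidence

Margin of error = z* · σ/√n = 1.960 · 18.0/√72 = 4.16

CI: (116.4 - 4.16, 116.4 + 4.16) = (112.24, 120.56)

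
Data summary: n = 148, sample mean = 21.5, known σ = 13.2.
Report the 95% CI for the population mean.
(19.37, 23.63)

z-interval (σ known):
z* = 1.960 for 95% confidence

Margin of error = z* · σ/√n = 1.960 · 13.2/√148 = 2.13

CI: (21.5 - 2.13, 21.5 + 2.13) = (19.37, 23.63)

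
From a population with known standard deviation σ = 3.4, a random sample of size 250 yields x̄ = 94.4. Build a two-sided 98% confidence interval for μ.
(93.90, 94.90)

z-interval (σ known):
z* = 2.326 for 98% confidence

Margin of error = z* · σ/√n = 2.326 · 3.4/√250 = 0.50

CI: (94.4 - 0.50, 94.4 + 0.50) = (93.90, 94.90)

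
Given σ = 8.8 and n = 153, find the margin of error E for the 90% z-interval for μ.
Margin of error = 1.17

Margin of error = z* · σ/√n
= 1.645 · 8.8/√153
= 1.645 · 8.8/12.3693
= 1.17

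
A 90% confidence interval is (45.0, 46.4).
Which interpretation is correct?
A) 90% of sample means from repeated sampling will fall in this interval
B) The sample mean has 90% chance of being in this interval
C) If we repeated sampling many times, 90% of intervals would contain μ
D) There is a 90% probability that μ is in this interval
C

A) Wrong — coverage applies to intervals containing μ, not to future x̄ values.
B) Wrong — x̄ is observed and sits in the interval by construction.
C) Correct — this is the frequentist long-run coverage interpretation.
D) Wrong — μ is fixed; the randomness lives in the interval, not in μ.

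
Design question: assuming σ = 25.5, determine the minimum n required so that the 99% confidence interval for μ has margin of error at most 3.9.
n ≥ 284

For margin E ≤ 3.9:
n ≥ (z* · σ / E)²
n ≥ (2.576 · 25.5 / 3.9)²
n ≥ 283.69

Minimum n = 284 (rounding up)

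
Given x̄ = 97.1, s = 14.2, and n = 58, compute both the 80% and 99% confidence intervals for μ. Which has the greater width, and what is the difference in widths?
99% CI is wider by 5.10

df = 57
80% CI: t* = 1.297, (94.68, 99.52), width = 2 · t* · s/√n = 4.84
99% CI: t* = 2.665, (92.13, 102.07), width = 2 · t* · s/√n = 9.94

The 99% CI is wider by 9.94 - 4.84 = 5.10.
Higher confidence requires a wider interval.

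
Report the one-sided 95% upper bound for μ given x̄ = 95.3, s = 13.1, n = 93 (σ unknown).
μ ≤ 97.56

Upper bound (one-sided):
t* = 1.662 (one-sided for 95%)
Upper bound = x̄ + t* · s/√n = 95.3 + 1.662 · 13.1/√93 = 97.56

We are 95% confident that μ ≤ 97.56.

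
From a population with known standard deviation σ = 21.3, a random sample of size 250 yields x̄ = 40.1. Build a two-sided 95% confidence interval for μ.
(37.46, 42.74)

z-interval (σ known):
z* = 1.960 for 95% confidence

Margin of error = z* · σ/√n = 1.960 · 21.3/√250 = 2.64

CI: (40.1 - 2.64, 40.1 + 2.64) = (37.46, 42.74)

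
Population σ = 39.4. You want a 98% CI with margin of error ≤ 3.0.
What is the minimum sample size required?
n ≥ 934

For margin E ≤ 3.0:
n ≥ (z* · σ / E)²
n ≥ (2.326 · 39.4 / 3.0)²
n ≥ 933.19

Minimum n = 934 (rounding up)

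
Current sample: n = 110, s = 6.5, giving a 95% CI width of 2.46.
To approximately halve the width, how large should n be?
n ≈ 440

CI width ∝ 1/√n
To reduce width by factor 2, need √n to grow by 2 → need 2² = 4 times as many samples.

Current: n = 110, width = 2.46
New: n = 440, width ≈ 1.22

Width reduced by factor of 2.46/1.22 = 2.02.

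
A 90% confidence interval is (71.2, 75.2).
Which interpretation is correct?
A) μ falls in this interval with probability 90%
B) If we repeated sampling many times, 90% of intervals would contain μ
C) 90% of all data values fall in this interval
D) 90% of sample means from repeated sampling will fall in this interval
B

A) Wrong — μ is fixed; the randomness lives in the interval, not in μ.
B) Correct — this is the frequentist long-run coverage interpretation.
C) Wrong — a CI is about the parameter μ, not individual data values.
D) Wrong — coverage applies to intervals containing μ, not to future x̄ values.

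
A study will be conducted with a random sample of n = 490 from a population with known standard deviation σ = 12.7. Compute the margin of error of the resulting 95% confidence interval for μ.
Margin of error = 1.12

Margin of error = z* · σ/√n
= 1.960 · 12.7/√490
= 1.960 · 12.7/22.1359
= 1.12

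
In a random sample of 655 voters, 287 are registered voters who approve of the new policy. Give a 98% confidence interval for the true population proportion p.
(0.393, 0.483)

Proportion CI:
p̂ = 287/655 = 0.43817
SE = √(p̂(1-p̂)/n) = √(0.43817 · 0.56183 / 655) = 0.01939

z* = 2.326
Margin = z* · SE = 2.326 · 0.01939 = 0.0451

CI: 0.43817 ± 0.0451 = (0.393, 0.483)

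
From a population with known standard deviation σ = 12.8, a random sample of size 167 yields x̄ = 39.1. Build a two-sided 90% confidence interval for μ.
(37.47, 40.73)

z-interval (σ known):
z* = 1.645 for 90% confidence

Margin of error = z* · σ/√n = 1.645 · 12.8/√167 = 1.63

CI: (39.1 - 1.63, 39.1 + 1.63) = (37.47, 40.73)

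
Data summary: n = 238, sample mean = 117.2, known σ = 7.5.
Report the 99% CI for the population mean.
(115.95, 118.45)

z-interval (σ known):
z* = 2.576 for 99% confidence

Margin of error = z* · σ/√n = 2.576 · 7.5/√238 = 1.25

CI: (117.2 - 1.25, 117.2 + 1.25) = (115.95, 118.45)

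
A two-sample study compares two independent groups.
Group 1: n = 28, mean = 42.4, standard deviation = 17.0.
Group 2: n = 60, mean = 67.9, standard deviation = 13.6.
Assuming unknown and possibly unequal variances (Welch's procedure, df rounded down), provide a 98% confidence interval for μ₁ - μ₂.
(-34.35, -16.65)

Difference: x̄₁ - x̄₂ = -25.50
SE = √(s₁²/n₁ + s₂²/n₂) = √(17.0²/28 + 13.6²/60) = 3.6612
df = 43.75 → 43 (Welch–Satterthwaite, rounded down)
t* = 2.416

CI: -25.50 ± 2.416 · 3.6612 = -25.50 ± 8.85 = (-34.35, -16.65)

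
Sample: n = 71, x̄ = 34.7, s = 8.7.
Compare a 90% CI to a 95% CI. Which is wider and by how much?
95% CI is wider by 0.68

df = 70
90% CI: t* = 1.667, (32.98, 36.42), width = 2 · t* · s/√n = 3.44
95% CI: t* = 1.994, (32.64, 36.76), width = 2 · t* · s/√n = 4.12

The 95% CI is wider by 4.12 - 3.44 = 0.68.
Higher confidence requires a wider interval.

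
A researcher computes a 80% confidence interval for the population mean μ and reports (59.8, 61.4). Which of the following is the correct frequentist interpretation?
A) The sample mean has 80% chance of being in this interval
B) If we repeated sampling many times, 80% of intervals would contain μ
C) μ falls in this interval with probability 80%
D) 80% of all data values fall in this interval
B

A) Wrong — x̄ is observed and sits in the interval by construction.
B) Correct — this is the frequentist long-run coverage interpretation.
C) Wrong — μ is fixed; the randomness lives in the interval, not in μ.
D) Wrong — a CI is about the parameter μ, not individual data values.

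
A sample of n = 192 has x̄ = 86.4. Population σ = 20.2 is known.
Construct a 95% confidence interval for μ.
(83.54, 89.26)

z-interval (σ known):
z* = 1.960 for 95% confidence

Margin of error = z* · σ/√n = 1.960 · 20.2/√192 = 2.86

CI: (86.4 - 2.86, 86.4 + 2.86) = (83.54, 89.26)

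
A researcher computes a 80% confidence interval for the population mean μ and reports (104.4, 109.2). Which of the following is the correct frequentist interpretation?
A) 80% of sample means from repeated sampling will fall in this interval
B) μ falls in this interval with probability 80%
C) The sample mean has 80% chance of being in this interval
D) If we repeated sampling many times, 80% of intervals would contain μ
D

A) Wrong — coverage applies to intervals containing μ, not to future x̄ values.
B) Wrong — μ is fixed; the randomness lives in the interval, not in μ.
C) Wrong — x̄ is observed and sits in the interval by construction.
D) Correct — this is the frequentist long-run coverage interpretation.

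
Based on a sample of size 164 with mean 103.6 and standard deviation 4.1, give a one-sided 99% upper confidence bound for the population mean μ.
μ ≤ 104.35

Upper bound (one-sided):
t* = 2.349 (one-sided for 99%)
Upper bound = x̄ + t* · s/√n = 103.6 + 2.349 · 4.1/√164 = 104.35

We are 99% confident that μ ≤ 104.35.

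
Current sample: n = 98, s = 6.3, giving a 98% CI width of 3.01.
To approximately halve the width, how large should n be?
n ≈ 392

CI width ∝ 1/√n
To reduce width by factor 2, need √n to grow by 2 → need 2² = 4 times as many samples.

Current: n = 98, width = 3.01
New: n = 392, width ≈ 1.49

Width reduced by factor of 3.01/1.49 = 2.02.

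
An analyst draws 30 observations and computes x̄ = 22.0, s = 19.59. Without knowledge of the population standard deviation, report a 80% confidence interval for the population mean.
(17.31, 26.69)

t-interval (σ unknown):
df = n - 1 = 29
t* = 1.311 for 80% confidence

Margin of error = t* · s/√n = 1.311 · 19.59/√30 = 4.69

CI: (17.31, 26.69)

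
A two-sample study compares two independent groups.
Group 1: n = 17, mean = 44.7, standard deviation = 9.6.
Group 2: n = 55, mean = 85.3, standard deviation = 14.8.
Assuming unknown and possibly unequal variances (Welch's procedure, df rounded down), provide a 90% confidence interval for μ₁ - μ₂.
(-45.76, -35.44)

Difference: x̄₁ - x̄₂ = -40.60
SE = √(s₁²/n₁ + s₂²/n₂) = √(9.6²/17 + 14.8²/55) = 3.0665
df = 41.51 → 41 (Welch–Satterthwaite, rounded down)
t* = 1.683

CI: -40.60 ± 1.683 · 3.0665 = -40.60 ± 5.16 = (-45.76, -35.44)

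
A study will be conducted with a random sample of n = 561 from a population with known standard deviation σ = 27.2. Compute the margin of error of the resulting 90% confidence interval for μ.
Margin of error = 1.89

Margin of error = z* · σ/√n
= 1.645 · 27.2/√561
= 1.645 · 27.2/23.6854
= 1.89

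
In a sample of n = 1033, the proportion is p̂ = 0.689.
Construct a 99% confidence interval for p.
(0.652, 0.726)

Proportion CI:
SE = √(p̂(1-p̂)/n) = √(0.689 · 0.311 / 1033) = 0.01440

z* = 2.576
Margin = z* · SE = 2.576 · 0.01440 = 0.0371

CI: 0.689 ± 0.0371 = (0.652, 0.726)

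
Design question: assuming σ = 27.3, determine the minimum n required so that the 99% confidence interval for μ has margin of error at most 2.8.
n ≥ 631

For margin E ≤ 2.8:
n ≥ (z* · σ / E)²
n ≥ (2.576 · 27.3 / 2.8)²
n ≥ 630.81

Minimum n = 631 (rounding up)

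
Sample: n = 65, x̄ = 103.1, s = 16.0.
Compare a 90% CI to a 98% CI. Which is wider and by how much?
98% CI is wider by 2.85

df = 64
90% CI: t* = 1.669, (99.79, 106.41), width = 2 · t* · s/√n = 6.62
98% CI: t* = 2.386, (98.36, 107.84), width = 2 · t* · s/√n = 9.47

The 98% CI is wider by 9.47 - 6.62 = 2.85.
Higher confidence requires a wider interval.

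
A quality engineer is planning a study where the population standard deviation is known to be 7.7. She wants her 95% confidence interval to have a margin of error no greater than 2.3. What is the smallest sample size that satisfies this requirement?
n ≥ 44

For margin E ≤ 2.3:
n ≥ (z* · σ / E)²
n ≥ (1.960 · 7.7 / 2.3)²
n ≥ 43.06

Minimum n = 44 (rounding up)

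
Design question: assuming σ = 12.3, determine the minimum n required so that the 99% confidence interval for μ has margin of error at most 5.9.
n ≥ 29

For margin E ≤ 5.9:
n ≥ (z* · σ / E)²
n ≥ (2.576 · 12.3 / 5.9)²
n ≥ 28.84

Minimum n = 29 (rounding up)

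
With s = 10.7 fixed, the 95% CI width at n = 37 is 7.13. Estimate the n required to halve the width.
n ≈ 148

CI width ∝ 1/√n
To reduce width by factor 2, need √n to grow by 2 → need 2² = 4 times as many samples.

Current: n = 37, width = 7.13
New: n = 148, width ≈ 3.48

Width reduced by factor of 7.13/3.48 = 2.05.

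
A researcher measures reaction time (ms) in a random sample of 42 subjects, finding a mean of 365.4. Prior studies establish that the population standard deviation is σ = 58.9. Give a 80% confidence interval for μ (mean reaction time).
(353.75, 377.05)

z-interval (σ known):
z* = 1.282 for 80% confidence

Margin of error = z* · σ/√n = 1.282 · 58.9/√42 = 11.65

CI: (365.4 - 11.65, 365.4 + 11.65) = (353.75, 377.05)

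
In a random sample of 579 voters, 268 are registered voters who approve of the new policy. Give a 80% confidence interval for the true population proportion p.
(0.436, 0.489)

Proportion CI:
p̂ = 268/579 = 0.46287
SE = √(p̂(1-p̂)/n) = √(0.46287 · 0.53713 / 579) = 0.02072

z* = 1.282
Margin = z* · SE = 1.282 · 0.02072 = 0.0266

CI: 0.46287 ± 0.0266 = (0.436, 0.489)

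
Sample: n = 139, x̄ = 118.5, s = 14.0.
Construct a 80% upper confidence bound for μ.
μ ≤ 119.50

Upper bound (one-sided):
t* = 0.844 (one-sided for 80%)
Upper bound = x̄ + t* · s/√n = 118.5 + 0.844 · 14.0/√139 = 119.50

We are 80% confident that μ ≤ 119.50.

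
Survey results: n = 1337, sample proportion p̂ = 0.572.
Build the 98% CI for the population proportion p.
(0.541, 0.603)

Proportion CI:
SE = √(p̂(1-p̂)/n) = √(0.572 · 0.428 / 1337) = 0.01353

z* = 2.326
Margin = z* · SE = 2.326 · 0.01353 = 0.0315

CI: 0.572 ± 0.0315 = (0.541, 0.603)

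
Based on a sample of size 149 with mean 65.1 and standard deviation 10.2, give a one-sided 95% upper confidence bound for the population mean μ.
μ ≤ 66.48

Upper bound (one-sided):
t* = 1.655 (one-sided for 95%)
Upper bound = x̄ + t* · s/√n = 65.1 + 1.655 · 10.2/√149 = 66.48

We are 95% confident that μ ≤ 66.48.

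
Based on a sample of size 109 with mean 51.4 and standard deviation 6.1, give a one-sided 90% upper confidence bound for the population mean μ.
μ ≤ 52.15

Upper bound (one-sided):
t* = 1.289 (one-sided for 90%)
Upper bound = x̄ + t* · s/√n = 51.4 + 1.289 · 6.1/√109 = 52.15

We are 90% confident that μ ≤ 52.15.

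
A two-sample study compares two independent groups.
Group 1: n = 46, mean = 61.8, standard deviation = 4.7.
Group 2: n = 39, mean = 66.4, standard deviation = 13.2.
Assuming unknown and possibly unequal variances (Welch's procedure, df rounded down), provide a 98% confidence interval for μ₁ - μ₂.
(-9.96, 0.76)

Difference: x̄₁ - x̄₂ = -4.60
SE = √(s₁²/n₁ + s₂²/n₂) = √(4.7²/46 + 13.2²/39) = 2.2244
df = 46.16 → 46 (Welch–Satterthwaite, rounded down)
t* = 2.410

CI: -4.60 ± 2.410 · 2.2244 = -4.60 ± 5.36 = (-9.96, 0.76)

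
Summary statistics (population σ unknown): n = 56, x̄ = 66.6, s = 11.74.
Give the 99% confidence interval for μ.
(62.41, 70.79)

t-interval (σ unknown):
df = n - 1 = 55
t* = 2.668 for 99% confidence

Margin of error = t* · s/√n = 2.668 · 11.74/√56 = 4.19

CI: (62.41, 70.79)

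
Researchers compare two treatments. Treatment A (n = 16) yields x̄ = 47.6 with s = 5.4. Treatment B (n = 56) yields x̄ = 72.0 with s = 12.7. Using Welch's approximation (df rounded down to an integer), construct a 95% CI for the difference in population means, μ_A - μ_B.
(-28.74, -20.06)

Difference: x̄₁ - x̄₂ = -24.40
SE = √(s₁²/n₁ + s₂²/n₂) = √(5.4²/16 + 12.7²/56) = 2.1686
df = 59.41 → 59 (Welch–Satterthwaite, rounded down)
t* = 2.001

CI: -24.40 ± 2.001 · 2.1686 = -24.40 ± 4.34 = (-28.74, -20.06)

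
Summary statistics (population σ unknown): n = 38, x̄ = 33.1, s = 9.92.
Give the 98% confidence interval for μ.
(29.19, 37.01)

t-interval (σ unknown):
df = n - 1 = 37
t* = 2.431 for 98% confidence

Margin of error = t* · s/√n = 2.431 · 9.92/√38 = 3.91

CI: (29.19, 37.01)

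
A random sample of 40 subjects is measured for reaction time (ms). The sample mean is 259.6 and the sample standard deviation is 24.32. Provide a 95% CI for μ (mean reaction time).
(251.82, 267.38)

t-interval (σ unknown):
df = n - 1 = 39
t* = 2.023 for 95% confidence

Margin of error = t* · s/√n = 2.023 · 24.32/√40 = 7.78

CI: (251.82, 267.38)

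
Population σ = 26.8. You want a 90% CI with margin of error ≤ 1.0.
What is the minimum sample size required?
n ≥ 1944

For margin E ≤ 1.0:
n ≥ (z* · σ / E)²
n ≥ (1.645 · 26.8 / 1.0)²
n ≥ 1943.58

Minimum n = 1944 (rounding up)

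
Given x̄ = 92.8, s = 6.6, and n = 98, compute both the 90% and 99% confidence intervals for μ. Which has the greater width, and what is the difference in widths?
99% CI is wider by 1.29

df = 97
90% CI: t* = 1.661, (91.69, 93.91), width = 2 · t* · s/√n = 2.21
99% CI: t* = 2.627, (91.05, 94.55), width = 2 · t* · s/√n = 3.50

The 99% CI is wider by 3.50 - 2.21 = 1.29.
Higher confidence requires a wider interval.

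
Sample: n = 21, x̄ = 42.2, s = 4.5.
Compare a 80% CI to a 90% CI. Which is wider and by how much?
90% CI is wider by 0.79

df = 20
80% CI: t* = 1.325, (40.90, 43.50), width = 2 · t* · s/√n = 2.60
90% CI: t* = 1.725, (40.51, 43.89), width = 2 · t* · s/√n = 3.39

The 90% CI is wider by 3.39 - 2.60 = 0.79.
Higher confidence requires a wider interval.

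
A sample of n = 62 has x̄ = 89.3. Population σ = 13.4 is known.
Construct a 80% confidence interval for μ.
(87.12, 91.48)

z-interval (σ known):
z* = 1.282 for 80% confidence

Margin of error = z* · σ/√n = 1.282 · 13.4/√62 = 2.18

CI: (89.3 - 2.18, 89.3 + 2.18) = (87.12, 91.48)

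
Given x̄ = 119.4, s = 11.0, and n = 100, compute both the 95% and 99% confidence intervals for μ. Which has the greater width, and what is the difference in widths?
99% CI is wider by 1.42

df = 99
95% CI: t* = 1.984, (117.22, 121.58), width = 2 · t* · s/√n = 4.36
99% CI: t* = 2.626, (116.51, 122.29), width = 2 · t* · s/√n = 5.78

The 99% CI is wider by 5.78 - 4.36 = 1.42.
Higher confidence requires a wider interval.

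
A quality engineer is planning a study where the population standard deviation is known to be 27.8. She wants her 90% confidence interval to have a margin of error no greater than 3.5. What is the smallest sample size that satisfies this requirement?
n ≥ 171

For margin E ≤ 3.5:
n ≥ (z* · σ / E)²
n ≥ (1.645 · 27.8 / 3.5)²
n ≥ 170.72

Minimum n = 171 (rounding up)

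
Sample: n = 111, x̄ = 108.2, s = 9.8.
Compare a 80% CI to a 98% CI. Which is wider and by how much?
98% CI is wider by 1.99

df = 110
80% CI: t* = 1.289, (107.00, 109.40), width = 2 · t* · s/√n = 2.40
98% CI: t* = 2.361, (106.00, 110.40), width = 2 · t* · s/√n = 4.39

The 98% CI is wider by 4.39 - 2.40 = 1.99.
Higher confidence requires a wider interval.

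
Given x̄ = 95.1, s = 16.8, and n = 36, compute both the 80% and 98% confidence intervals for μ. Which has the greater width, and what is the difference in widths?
98% CI is wider by 6.34

df = 35
80% CI: t* = 1.306, (91.44, 98.76), width = 2 · t* · s/√n = 7.31
98% CI: t* = 2.438, (88.27, 101.93), width = 2 · t* · s/√n = 13.65

The 98% CI is wider by 13.65 - 7.31 = 6.34.
Higher confidence requires a wider interval.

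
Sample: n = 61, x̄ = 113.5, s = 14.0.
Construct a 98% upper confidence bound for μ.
μ ≤ 117.26

Upper bound (one-sided):
t* = 2.099 (one-sided for 98%)
Upper bound = x̄ + t* · s/√n = 113.5 + 2.099 · 14.0/√61 = 117.26

We are 98% confident that μ ≤ 117.26.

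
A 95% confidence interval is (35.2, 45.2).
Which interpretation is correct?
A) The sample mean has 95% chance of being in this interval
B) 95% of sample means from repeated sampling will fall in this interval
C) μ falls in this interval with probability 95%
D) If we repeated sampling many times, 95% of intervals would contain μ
D

A) Wrong — x̄ is observed and sits in the interval by construction.
B) Wrong — coverage applies to intervals containing μ, not to future x̄ values.
C) Wrong — μ is fixed; the randomness lives in the interval, not in μ.
D) Correct — this is the frequentist long-run coverage interpretation.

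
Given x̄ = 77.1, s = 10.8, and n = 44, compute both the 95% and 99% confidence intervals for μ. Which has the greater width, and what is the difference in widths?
99% CI is wider by 2.21

df = 43
95% CI: t* = 2.017, (73.82, 80.38), width = 2 · t* · s/√n = 6.57
99% CI: t* = 2.695, (72.71, 81.49), width = 2 · t* · s/√n = 8.78

The 99% CI is wider by 8.78 - 6.57 = 2.21.
Higher confidence requires a wider interval.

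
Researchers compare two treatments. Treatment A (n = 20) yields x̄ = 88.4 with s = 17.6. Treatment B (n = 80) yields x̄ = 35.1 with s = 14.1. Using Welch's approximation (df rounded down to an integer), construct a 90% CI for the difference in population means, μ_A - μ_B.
(46.06, 60.54)

Difference: x̄₁ - x̄₂ = 53.30
SE = √(s₁²/n₁ + s₂²/n₂) = √(17.6²/20 + 14.1²/80) = 4.2395
df = 25.43 → 25 (Welch–Satterthwaite, rounded down)
t* = 1.708

CI: 53.30 ± 1.708 · 4.2395 = 53.30 ± 7.24 = (46.06, 60.54)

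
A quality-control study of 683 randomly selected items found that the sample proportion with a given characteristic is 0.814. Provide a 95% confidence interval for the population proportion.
(0.785, 0.843)

Proportion CI:
SE = √(p̂(1-p̂)/n) = √(0.814 · 0.186 / 683) = 0.01489

z* = 1.960
Margin = z* · SE = 1.960 · 0.01489 = 0.0292

CI: 0.814 ± 0.0292 = (0.785, 0.843)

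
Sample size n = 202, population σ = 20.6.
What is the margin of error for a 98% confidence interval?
Margin of error = 3.37

Margin of error = z* · σ/√n
= 2.326 · 20.6/√202
= 2.326 · 20.6/14.2127
= 3.37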